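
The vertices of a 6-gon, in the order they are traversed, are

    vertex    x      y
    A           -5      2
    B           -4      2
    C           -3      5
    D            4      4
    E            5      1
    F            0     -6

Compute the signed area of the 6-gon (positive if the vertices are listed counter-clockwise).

Apply Gauss's area formula: 2A = Σ (x_i·y_{i+1} − x_{i+1}·y_i), indices taken mod 6.
Cross-terms: -2, -14, -32, -16, -30, -30  ⇒  Σ = -124
Signed area = Σ/2 = -62 (negative ⇒ clockwise traversal).

-62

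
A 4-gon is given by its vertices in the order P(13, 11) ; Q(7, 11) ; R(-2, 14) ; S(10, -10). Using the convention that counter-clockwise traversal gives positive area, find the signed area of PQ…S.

Apply the shoelace (surveyor's) formula: 2A = Σ (x_i·y_{i+1} − x_{i+1}·y_i), indices taken mod 4.
Cross-terms: 66, 120, -120, 240  ⇒  Σ = 306
Signed area = Σ/2 = 153 (positive ⇒ counter-clockwise traversal).

153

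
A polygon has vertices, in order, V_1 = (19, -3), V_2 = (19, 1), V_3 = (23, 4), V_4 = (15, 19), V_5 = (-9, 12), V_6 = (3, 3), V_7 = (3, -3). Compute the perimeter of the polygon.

|V_1V_2| = √((0)² + (4)²) = √16 = 4
|V_2V_3| = √((4)² + (3)²) = √25 = 5
|V_3V_4| = √((-8)² + (15)²) = √289 = 17
|V_4V_5| = √((-24)² + (-7)²) = √625 = 25
|V_5V_6| = √((12)² + (-9)²) = √225 = 15
|V_6V_7| = √((0)² + (-6)²) = √36 = 6
|V_7V_1| = √((16)² + (0)²) = √256 = 16
Perimeter = 4 + 5 + 17 + 25 + 15 + 6 + 16 = 88.

88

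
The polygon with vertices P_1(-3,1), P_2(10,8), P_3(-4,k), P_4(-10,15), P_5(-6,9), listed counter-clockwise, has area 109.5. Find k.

The doubled signed area Σ (x_i y_{i+1} − x_{i+1} y_i) is linear in k.
With k=0 it equals -41; the coefficient of k is 20 (from the two edges through P_3).
So 20·k + -41 = 2·109.5 = 219 ⇒ k = 13.

13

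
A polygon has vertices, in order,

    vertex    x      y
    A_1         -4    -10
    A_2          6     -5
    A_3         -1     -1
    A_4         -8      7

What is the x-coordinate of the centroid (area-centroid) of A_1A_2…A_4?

-176/81

Apply Gauss's area formula. First the cross-terms c_i = x_i·y_{i+1} − x_{i+1}·y_i:
  80, -11, -15, 108  ⇒  2A = 162, A = 81.
Then Σ (x_i + x_{i+1})·c_i = -1056, so x̄ = -1056 / (6·81) = -176/81.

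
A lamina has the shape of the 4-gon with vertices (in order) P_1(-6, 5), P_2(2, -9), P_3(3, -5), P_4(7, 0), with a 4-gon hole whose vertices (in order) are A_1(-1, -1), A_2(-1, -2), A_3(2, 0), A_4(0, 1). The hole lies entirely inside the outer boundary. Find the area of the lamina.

Outer boundary:
Σ = (44) + (17) + (35) + (35) = 131
Area = |Σ|/2 = 65.5.
Hole:
Apply the shoelace (surveyor's) formula: 2A = Σ (x_i·y_{i+1} − x_{i+1}·y_i), indices taken mod 4.
Σ = (1) + (4) + (2) + (1) = 8
Area = |Σ|/2 = 4.
Net area = 65.5 − 4 = 61.5.

61.5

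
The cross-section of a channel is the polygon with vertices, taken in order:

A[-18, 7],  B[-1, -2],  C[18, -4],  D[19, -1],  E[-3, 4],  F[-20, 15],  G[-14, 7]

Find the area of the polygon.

Cross-terms: 43, 40, 58, 73, 35, 70, 28  ⇒  Σ = 347
Area = |Σ|/2 = 173.5.

173.5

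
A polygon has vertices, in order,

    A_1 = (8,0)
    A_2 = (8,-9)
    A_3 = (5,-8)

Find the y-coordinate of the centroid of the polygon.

-17/3

Apply Gauss's area formula. First the cross-terms c_i = x_i·y_{i+1} − x_{i+1}·y_i:
  -72, -19, 64  ⇒  2A = -27, A = -13.5.
Then Σ (y_i + y_{i+1})·c_i = 459, so ȳ = 459 / (6·(-13.5)) = -17/3.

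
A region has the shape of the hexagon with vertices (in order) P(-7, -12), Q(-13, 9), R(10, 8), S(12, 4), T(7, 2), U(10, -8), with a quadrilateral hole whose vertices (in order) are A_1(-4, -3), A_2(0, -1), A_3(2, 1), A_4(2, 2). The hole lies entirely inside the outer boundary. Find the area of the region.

Outer boundary:
P→Q: (-7)(9) − (-13)(-12) = -219
Q→R: (-13)(8) − (10)(9) = -194
R→S: (10)(4) − (12)(8) = -56
S→T: (12)(2) − (7)(4) = -4
T→U: (7)(-8) − (10)(2) = -76
U→P: (10)(-12) − (-7)(-8) = -176
Σ = -725
Area = |Σ|/2 = 362.5.
Hole:
Apply Gauss's area formula: 2A = Σ (x_i·y_{i+1} − x_{i+1}·y_i), indices taken mod 4.
Σ = (4) + (2) + (2) + (2) = 10
Area = |Σ|/2 = 5.
Net area = 362.5 − 5 = 357.5.

357.5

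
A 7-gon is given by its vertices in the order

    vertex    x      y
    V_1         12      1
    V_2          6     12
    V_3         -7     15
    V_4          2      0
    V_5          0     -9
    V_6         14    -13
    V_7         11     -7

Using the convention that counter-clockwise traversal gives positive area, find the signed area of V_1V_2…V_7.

265

V_1→V_2: (12)(12) − (6)(1) = 138
V_2→V_3: (6)(15) − (-7)(12) = 174
V_3→V_4: (-7)(0) − (2)(15) = -30
V_4→V_5: (2)(-9) − (0)(0) = -18
V_5→V_6: (0)(-13) − (14)(-9) = 126
V_6→V_7: (14)(-7) − (11)(-13) = 45
V_7→V_1: (11)(1) − (12)(-7) = 95
Σ = 530
Signed area = Σ/2 = 265 (positive ⇒ counter-clockwise traversal).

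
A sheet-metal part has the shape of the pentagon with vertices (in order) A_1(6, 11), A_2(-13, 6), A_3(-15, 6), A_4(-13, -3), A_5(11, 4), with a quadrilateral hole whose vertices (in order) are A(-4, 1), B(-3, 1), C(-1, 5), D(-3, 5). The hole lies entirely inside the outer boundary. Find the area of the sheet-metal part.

Outer boundary:
Apply the shoelace formula: 2A = Σ (x_i·y_{i+1} − x_{i+1}·y_i), indices taken mod 5.
Σ = (179) + (12) + (123) + (-19) + (97) = 392
Area = |Σ|/2 = 196.
Hole:
Apply the shoelace formula: 2A = Σ (x_i·y_{i+1} − x_{i+1}·y_i), indices taken mod 4.
A→B: (-4)(1) − (-3)(1) = -1
B→C: (-3)(5) − (-1)(1) = -14
C→D: (-1)(5) − (-3)(5) = 10
D→A: (-3)(1) − (-4)(5) = 17
Σ = 12
Area = |Σ|/2 = 6.
Net area = 196 − 6 = 190.

190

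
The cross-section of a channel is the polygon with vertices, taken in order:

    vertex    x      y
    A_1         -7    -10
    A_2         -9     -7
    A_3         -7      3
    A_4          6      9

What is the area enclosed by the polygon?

Apply the shoelace formula: 2A = Σ (x_i·y_{i+1} − x_{i+1}·y_i), indices taken mod 4.
Σ = (-41) + (-76) + (-81) + (3) = -195
Area = |Σ|/2 = 97.5.

97.5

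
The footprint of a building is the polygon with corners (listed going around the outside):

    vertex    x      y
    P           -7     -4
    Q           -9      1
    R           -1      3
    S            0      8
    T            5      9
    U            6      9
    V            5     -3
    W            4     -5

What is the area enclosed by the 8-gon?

126.5

P→Q: (-7)(1) − (-9)(-4) = -43
Q→R: (-9)(3) − (-1)(1) = -26
R→S: (-1)(8) − (0)(3) = -8
S→T: (0)(9) − (5)(8) = -40
T→U: (5)(9) − (6)(9) = -9
U→V: (6)(-3) − (5)(9) = -63
V→W: (5)(-5) − (4)(-3) = -13
W→P: (4)(-4) − (-7)(-5) = -51
Σ = -253
Area = |Σ|/2 = 126.5.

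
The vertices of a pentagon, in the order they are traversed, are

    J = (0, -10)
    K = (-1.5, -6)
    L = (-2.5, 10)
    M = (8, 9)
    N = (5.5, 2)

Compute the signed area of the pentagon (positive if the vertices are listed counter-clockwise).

-118

Apply the surveyor's formula: 2A = Σ (x_i·y_{i+1} − x_{i+1}·y_i), indices taken mod 5.
Σ = (-15) + (-30) + (-102.5) + (-33.5) + (-55) = -236
Signed area = Σ/2 = -118 (negative ⇒ clockwise traversal).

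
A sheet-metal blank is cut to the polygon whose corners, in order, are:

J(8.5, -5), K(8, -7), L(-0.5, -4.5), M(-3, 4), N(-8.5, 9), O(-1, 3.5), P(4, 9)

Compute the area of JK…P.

103.875

Apply the surveyor's formula: 2A = Σ (x_i·y_{i+1} − x_{i+1}·y_i), indices taken mod 7.
Cross-terms: -19.5, -39.5, -15.5, 7, -20.75, -23, -96.5  ⇒  Σ = -207.75
Area = |Σ|/2 = 103.875.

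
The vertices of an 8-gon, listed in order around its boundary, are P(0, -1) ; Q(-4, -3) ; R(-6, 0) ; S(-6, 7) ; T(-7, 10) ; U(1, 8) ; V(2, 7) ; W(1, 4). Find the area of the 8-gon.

Cross-terms: -4, -18, -42, -11, -66, -9, 1, -1  ⇒  Σ = -150
Area = |Σ|/2 = 75.

75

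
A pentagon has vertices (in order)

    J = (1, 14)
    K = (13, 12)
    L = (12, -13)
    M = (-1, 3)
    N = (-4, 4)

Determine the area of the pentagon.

256

Apply the shoelace (surveyor's) formula: 2A = Σ (x_i·y_{i+1} − x_{i+1}·y_i), indices taken mod 5.
Cross-terms: -170, -313, 23, 8, -60  ⇒  Σ = -512
Area = |Σ|/2 = 256.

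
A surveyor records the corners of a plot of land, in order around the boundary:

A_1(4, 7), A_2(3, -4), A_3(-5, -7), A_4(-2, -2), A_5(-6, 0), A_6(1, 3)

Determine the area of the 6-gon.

Apply the shoelace formula: 2A = Σ (x_i·y_{i+1} − x_{i+1}·y_i), indices taken mod 6.
Σ = (-37) + (-41) + (-4) + (-12) + (-18) + (-5) = -117
Area = |Σ|/2 = 58.5.

58.5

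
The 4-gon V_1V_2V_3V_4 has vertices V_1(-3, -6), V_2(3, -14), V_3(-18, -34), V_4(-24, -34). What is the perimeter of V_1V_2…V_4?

80

|V_1V_2| = √((6)² + (-8)²) = √100 = 10
|V_2V_3| = √((-21)² + (-20)²) = √841 = 29
|V_3V_4| = √((-6)² + (0)²) = √36 = 6
|V_4V_1| = √((21)² + (28)²) = √1225 = 35
Perimeter = 10 + 29 + 6 + 35 = 80.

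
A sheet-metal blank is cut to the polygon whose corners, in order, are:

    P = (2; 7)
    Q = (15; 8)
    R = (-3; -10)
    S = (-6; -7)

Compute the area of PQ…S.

Apply the shoelace formula: 2A = Σ (x_i·y_{i+1} − x_{i+1}·y_i), indices taken mod 4.
Σ = (-89) + (-126) + (-39) + (-28) = -282
Area = |Σ|/2 = 141.

141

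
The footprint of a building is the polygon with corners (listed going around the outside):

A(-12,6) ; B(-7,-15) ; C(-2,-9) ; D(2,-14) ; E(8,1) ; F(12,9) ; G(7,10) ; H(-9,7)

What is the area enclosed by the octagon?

Apply the shoelace (surveyor's) formula: 2A = Σ (x_i·y_{i+1} − x_{i+1}·y_i), indices taken mod 8.
Σ = (222) + (33) + (46) + (114) + (60) + (57) + (139) + (30) = 701
Area = |Σ|/2 = 350.5.

350.5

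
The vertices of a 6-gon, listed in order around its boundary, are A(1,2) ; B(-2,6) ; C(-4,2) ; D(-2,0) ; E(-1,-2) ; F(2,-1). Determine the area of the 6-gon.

Cross-terms: 10, 20, 4, 4, 5, 5  ⇒  Σ = 48
Area = |Σ|/2 = 24.

24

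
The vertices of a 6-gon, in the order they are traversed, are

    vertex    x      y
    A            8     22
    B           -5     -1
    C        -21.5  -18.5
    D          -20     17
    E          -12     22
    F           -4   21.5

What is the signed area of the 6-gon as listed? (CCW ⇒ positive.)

Cross-terms: 102, 71, -735.5, -236, -170, -260  ⇒  Σ = -1228.5
Signed area = Σ/2 = -614.25 (negative ⇒ clockwise traversal).

-614.25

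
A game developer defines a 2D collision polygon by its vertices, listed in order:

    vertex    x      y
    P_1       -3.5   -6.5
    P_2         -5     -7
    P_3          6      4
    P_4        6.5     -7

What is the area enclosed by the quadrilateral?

60.375

Σ = (-8) + (22) + (-68) + (-66.75) = -120.75
Area = |Σ|/2 = 60.375.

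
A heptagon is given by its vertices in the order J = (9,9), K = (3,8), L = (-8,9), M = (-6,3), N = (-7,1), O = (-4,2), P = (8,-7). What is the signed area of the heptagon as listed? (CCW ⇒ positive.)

159

Apply the surveyor's formula: 2A = Σ (x_i·y_{i+1} − x_{i+1}·y_i), indices taken mod 7.
J→K: (9)(8) − (3)(9) = 45
K→L: (3)(9) − (-8)(8) = 91
L→M: (-8)(3) − (-6)(9) = 30
M→N: (-6)(1) − (-7)(3) = 15
N→O: (-7)(2) − (-4)(1) = -10
O→P: (-4)(-7) − (8)(2) = 12
P→J: (8)(9) − (9)(-7) = 135
Σ = 318
Signed area = Σ/2 = 159 (positive ⇒ counter-clockwise traversal).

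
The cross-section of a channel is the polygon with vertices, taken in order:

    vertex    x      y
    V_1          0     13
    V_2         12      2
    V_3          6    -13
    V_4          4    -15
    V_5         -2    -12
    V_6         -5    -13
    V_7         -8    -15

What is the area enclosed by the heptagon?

303.5

Σ = (-156) + (-168) + (-38) + (-78) + (-34) + (-29) + (-104) = -607
Area = |Σ|/2 = 303.5.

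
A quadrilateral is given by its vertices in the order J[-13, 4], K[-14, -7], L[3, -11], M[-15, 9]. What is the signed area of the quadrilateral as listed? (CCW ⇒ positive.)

Apply Gauss's area formula: 2A = Σ (x_i·y_{i+1} − x_{i+1}·y_i), indices taken mod 4.
Σ = (147) + (175) + (-138) + (57) = 241
Signed area = Σ/2 = 120.5 (positive ⇒ counter-clockwise traversal).

120.5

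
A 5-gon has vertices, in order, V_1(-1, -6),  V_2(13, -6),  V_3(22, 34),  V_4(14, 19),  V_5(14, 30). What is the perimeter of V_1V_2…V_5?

|V_1V_2| = √((14)² + (0)²) = √196 = 14
|V_2V_3| = √((9)² + (40)²) = √1681 = 41
|V_3V_4| = √((-8)² + (-15)²) = √289 = 17
|V_4V_5| = √((0)² + (11)²) = √121 = 11
|V_5V_1| = √((-15)² + (-36)²) = √1521 = 39
Perimeter = 14 + 41 + 17 + 11 + 39 = 122.

122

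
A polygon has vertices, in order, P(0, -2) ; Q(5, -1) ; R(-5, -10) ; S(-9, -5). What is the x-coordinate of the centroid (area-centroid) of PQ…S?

Apply the shoelace (surveyor's) formula. First the cross-terms c_i = x_i·y_{i+1} − x_{i+1}·y_i:
  10, -55, -65, 18  ⇒  2A = -92, A = -46.
Then Σ (x_i + x_{i+1})·c_i = 798, so x̄ = 798 / (6·(-46)) = -133/46.

-133/46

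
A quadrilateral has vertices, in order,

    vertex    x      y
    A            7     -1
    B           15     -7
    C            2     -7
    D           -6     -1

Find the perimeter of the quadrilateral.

|AB| = √((8)² + (-6)²) = √100 = 10
|BC| = √((-13)² + (0)²) = √169 = 13
|CD| = √((-8)² + (6)²) = √100 = 10
|DA| = √((13)² + (0)²) = √169 = 13
Perimeter = 10 + 13 + 10 + 13 = 46.

46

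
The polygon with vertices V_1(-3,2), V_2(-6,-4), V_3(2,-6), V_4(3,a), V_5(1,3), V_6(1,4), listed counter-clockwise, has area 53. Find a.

-4

The doubled signed area Σ (x_i y_{i+1} − x_{i+1} y_i) is linear in a.
With a=0 it equals 110; the coefficient of a is 1 (from the two edges through V_4).
So 1·a + 110 = 2·53 = 106 ⇒ a = -4.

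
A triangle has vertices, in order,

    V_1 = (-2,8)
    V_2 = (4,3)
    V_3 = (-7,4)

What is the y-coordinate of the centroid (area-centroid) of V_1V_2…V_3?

5

Apply the surveyor's formula. First the cross-terms c_i = x_i·y_{i+1} − x_{i+1}·y_i:
  -38, 37, -48  ⇒  2A = -49, A = -24.5.
Then Σ (y_i + y_{i+1})·c_i = -735, so ȳ = -735 / (6·(-24.5)) = 5.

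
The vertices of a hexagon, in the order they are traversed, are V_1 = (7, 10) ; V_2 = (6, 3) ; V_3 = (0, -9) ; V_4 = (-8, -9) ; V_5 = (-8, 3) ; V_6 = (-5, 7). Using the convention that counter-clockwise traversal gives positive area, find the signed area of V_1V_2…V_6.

-200.5

Σ = (-39) + (-54) + (-72) + (-96) + (-41) + (-99) = -401
Signed area = Σ/2 = -200.5 (negative ⇒ clockwise traversal).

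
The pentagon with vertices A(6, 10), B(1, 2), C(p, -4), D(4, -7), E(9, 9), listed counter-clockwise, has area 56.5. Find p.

The doubled signed area Σ (x_i y_{i+1} − x_{i+1} y_i) is linear in p.
With p=0 it equals 149; the coefficient of p is -9 (from the two edges through C).
So -9·p + 149 = 2·56.5 = 113 ⇒ p = 4.

4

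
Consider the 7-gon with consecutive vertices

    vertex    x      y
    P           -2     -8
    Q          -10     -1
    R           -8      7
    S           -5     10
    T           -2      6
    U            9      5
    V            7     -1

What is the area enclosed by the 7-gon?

Apply the surveyor's formula: 2A = Σ (x_i·y_{i+1} − x_{i+1}·y_i), indices taken mod 7.
Cross-terms: -78, -78, -45, -10, -64, -44, -58  ⇒  Σ = -377
Area = |Σ|/2 = 188.5.

188.5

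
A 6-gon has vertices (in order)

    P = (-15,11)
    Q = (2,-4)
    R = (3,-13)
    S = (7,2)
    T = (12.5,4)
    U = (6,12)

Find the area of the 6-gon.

Cross-terms: 38, -14, 97, 3, 126, 246  ⇒  Σ = 496
Area = |Σ|/2 = 248.

248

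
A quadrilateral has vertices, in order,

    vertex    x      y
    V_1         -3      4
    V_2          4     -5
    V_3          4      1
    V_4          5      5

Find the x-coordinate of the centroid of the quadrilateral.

132/73

Apply Gauss's area formula. First the cross-terms c_i = x_i·y_{i+1} − x_{i+1}·y_i:
  -1, 24, 15, 35  ⇒  2A = 73, A = 36.5.
Then Σ (x_i + x_{i+1})·c_i = 396, so x̄ = 396 / (6·36.5) = 132/73.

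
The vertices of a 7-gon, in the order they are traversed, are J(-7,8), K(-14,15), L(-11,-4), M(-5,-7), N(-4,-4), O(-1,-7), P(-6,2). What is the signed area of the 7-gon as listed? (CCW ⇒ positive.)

111.5

Apply the surveyor's formula: 2A = Σ (x_i·y_{i+1} − x_{i+1}·y_i), indices taken mod 7.
Σ = (7) + (221) + (57) + (-8) + (24) + (-44) + (-34) = 223
Signed area = Σ/2 = 111.5 (positive ⇒ counter-clockwise traversal).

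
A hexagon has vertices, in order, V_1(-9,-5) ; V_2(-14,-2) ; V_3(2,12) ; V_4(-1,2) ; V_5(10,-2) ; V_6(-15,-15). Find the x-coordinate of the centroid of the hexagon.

-893/229

Apply Gauss's area formula. First the cross-terms c_i = x_i·y_{i+1} − x_{i+1}·y_i:
  -52, -164, 16, -18, -180, -60  ⇒  2A = -458, A = -229.
Then Σ (x_i + x_{i+1})·c_i = 5358, so x̄ = 5358 / (6·(-229)) = -893/229.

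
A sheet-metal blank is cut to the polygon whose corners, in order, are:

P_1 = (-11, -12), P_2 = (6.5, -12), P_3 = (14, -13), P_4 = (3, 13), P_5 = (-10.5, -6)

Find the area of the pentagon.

346.5

Apply the surveyor's formula: 2A = Σ (x_i·y_{i+1} − x_{i+1}·y_i), indices taken mod 5.
Cross-terms: 210, 83.5, 221, 118.5, 60  ⇒  Σ = 693
Area = |Σ|/2 = 346.5.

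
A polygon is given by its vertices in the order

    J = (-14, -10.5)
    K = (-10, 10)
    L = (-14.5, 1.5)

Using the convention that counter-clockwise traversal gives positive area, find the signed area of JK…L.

29.125

Σ = (-245) + (130) + (173.25) = 58.25
Signed area = Σ/2 = 29.125 (positive ⇒ counter-clockwise traversal).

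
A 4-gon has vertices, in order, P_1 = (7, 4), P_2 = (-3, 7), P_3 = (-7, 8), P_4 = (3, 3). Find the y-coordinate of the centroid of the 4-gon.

Apply the shoelace (surveyor's) formula. First the cross-terms c_i = x_i·y_{i+1} − x_{i+1}·y_i:
  61, 25, -45, -9  ⇒  2A = 32, A = 16.
Then Σ (y_i + y_{i+1})·c_i = 488, so ȳ = 488 / (6·16) = 61/12.

61/12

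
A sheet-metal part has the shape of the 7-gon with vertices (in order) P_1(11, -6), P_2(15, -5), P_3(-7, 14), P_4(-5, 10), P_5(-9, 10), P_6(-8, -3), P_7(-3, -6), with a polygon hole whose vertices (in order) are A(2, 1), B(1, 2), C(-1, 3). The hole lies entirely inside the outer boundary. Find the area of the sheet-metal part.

239.5

Outer boundary:
Apply the shoelace (surveyor's) formula: 2A = Σ (x_i·y_{i+1} − x_{i+1}·y_i), indices taken mod 7.
Cross-terms: 35, 175, 0, 40, 107, 39, 84  ⇒  Σ = 480
Area = |Σ|/2 = 240.
Hole:
Apply the surveyor's formula: 2A = Σ (x_i·y_{i+1} − x_{i+1}·y_i), indices taken mod 3.
Cross-terms: 3, 5, -7  ⇒  Σ = 1
Area = |Σ|/2 = 0.5.
Net area = 240 − 0.5 = 239.5.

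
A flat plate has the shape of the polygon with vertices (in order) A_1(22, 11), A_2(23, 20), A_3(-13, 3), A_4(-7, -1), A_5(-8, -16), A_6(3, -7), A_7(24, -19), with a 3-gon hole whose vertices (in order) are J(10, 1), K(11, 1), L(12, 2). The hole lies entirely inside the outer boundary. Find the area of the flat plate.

Outer boundary:
A_1→A_2: (22)(20) − (23)(11) = 187
A_2→A_3: (23)(3) − (-13)(20) = 329
A_3→A_4: (-13)(-1) − (-7)(3) = 34
A_4→A_5: (-7)(-16) − (-8)(-1) = 104
A_5→A_6: (-8)(-7) − (3)(-16) = 104
A_6→A_7: (3)(-19) − (24)(-7) = 111
A_7→A_1: (24)(11) − (22)(-19) = 682
Σ = 1551
Area = |Σ|/2 = 775.5.
Hole:
Apply the shoelace formula: 2A = Σ (x_i·y_{i+1} − x_{i+1}·y_i), indices taken mod 3.
Cross-terms: -1, 10, -8  ⇒  Σ = 1
Area = |Σ|/2 = 0.5.
Net area = 775.5 − 0.5 = 775.

775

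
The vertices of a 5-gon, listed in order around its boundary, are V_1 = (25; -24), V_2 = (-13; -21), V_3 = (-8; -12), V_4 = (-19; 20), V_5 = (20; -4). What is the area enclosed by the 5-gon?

Apply the shoelace formula: 2A = Σ (x_i·y_{i+1} − x_{i+1}·y_i), indices taken mod 5.
Σ = (-837) + (-12) + (-388) + (-324) + (-380) = -1941
Area = |Σ|/2 = 970.5.

970.5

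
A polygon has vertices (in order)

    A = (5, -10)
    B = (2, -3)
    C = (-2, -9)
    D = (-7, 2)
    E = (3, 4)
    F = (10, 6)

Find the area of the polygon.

136

Σ = (5) + (-24) + (-67) + (-34) + (-22) + (-130) = -272
Area = |Σ|/2 = 136.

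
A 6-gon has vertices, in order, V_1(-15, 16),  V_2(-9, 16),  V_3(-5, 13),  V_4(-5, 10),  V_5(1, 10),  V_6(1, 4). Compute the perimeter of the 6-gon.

46

|V_1V_2| = √((6)² + (0)²) = √36 = 6
|V_2V_3| = √((4)² + (-3)²) = √25 = 5
|V_3V_4| = √((0)² + (-3)²) = √9 = 3
|V_4V_5| = √((6)² + (0)²) = √36 = 6
|V_5V_6| = √((0)² + (-6)²) = √36 = 6
|V_6V_1| = √((-16)² + (12)²) = √400 = 20
Perimeter = 6 + 5 + 3 + 6 + 6 + 20 = 46.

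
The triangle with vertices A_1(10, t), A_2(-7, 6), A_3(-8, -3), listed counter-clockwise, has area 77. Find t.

The doubled signed area Σ (x_i y_{i+1} − x_{i+1} y_i) is linear in t.
With t=0 it equals 159; the coefficient of t is -1 (from the two edges through A_1).
So -1·t + 159 = 2·77 = 154 ⇒ t = 5.

5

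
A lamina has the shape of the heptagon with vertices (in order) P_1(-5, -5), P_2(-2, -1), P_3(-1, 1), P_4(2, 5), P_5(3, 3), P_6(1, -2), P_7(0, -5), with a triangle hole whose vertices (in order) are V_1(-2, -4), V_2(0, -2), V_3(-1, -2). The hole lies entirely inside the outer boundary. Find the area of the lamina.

Outer boundary:
Apply the shoelace formula: 2A = Σ (x_i·y_{i+1} − x_{i+1}·y_i), indices taken mod 7.
Cross-terms: -5, -3, -7, -9, -9, -5, -25  ⇒  Σ = -63
Area = |Σ|/2 = 31.5.
Hole:
Σ = (4) + (-2) + (0) = 2
Area = |Σ|/2 = 1.
Net area = 31.5 − 1 = 30.5.

30.5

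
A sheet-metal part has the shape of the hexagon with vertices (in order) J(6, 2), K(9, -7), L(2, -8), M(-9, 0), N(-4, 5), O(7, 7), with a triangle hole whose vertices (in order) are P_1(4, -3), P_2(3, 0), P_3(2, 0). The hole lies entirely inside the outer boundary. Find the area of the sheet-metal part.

Outer boundary:
Cross-terms: -60, -58, -72, -45, -63, -28  ⇒  Σ = -326
Area = |Σ|/2 = 163.
Hole:
Apply the shoelace formula: 2A = Σ (x_i·y_{i+1} − x_{i+1}·y_i), indices taken mod 3.
Cross-terms: 9, 0, -6  ⇒  Σ = 3
Area = |Σ|/2 = 1.5.
Net area = 163 − 1.5 = 161.5.

161.5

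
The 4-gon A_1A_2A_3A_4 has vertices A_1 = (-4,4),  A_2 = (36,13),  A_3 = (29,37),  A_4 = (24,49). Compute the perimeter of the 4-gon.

132

|A_1A_2| = √((40)² + (9)²) = √1681 = 41
|A_2A_3| = √((-7)² + (24)²) = √625 = 25
|A_3A_4| = √((-5)² + (12)²) = √169 = 13
|A_4A_1| = √((-28)² + (-45)²) = √2809 = 53
Perimeter = 41 + 25 + 13 + 53 = 132.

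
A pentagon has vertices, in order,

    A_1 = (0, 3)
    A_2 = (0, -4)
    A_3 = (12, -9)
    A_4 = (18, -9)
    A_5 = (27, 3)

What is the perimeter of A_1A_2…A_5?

|A_1A_2| = √((0)² + (-7)²) = √49 = 7
|A_2A_3| = √((12)² + (-5)²) = √169 = 13
|A_3A_4| = √((6)² + (0)²) = √36 = 6
|A_4A_5| = √((9)² + (12)²) = √225 = 15
|A_5A_1| = √((-27)² + (0)²) = √729 = 27
Perimeter = 7 + 13 + 6 + 15 + 27 = 68.

68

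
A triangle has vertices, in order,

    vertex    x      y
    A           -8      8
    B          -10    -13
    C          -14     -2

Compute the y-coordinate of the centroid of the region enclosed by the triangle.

-7/3

Apply the surveyor's formula. First the cross-terms c_i = x_i·y_{i+1} − x_{i+1}·y_i:
  184, -162, -128  ⇒  2A = -106, A = -53.
Then Σ (y_i + y_{i+1})·c_i = 742, so ȳ = 742 / (6·(-53)) = -7/3.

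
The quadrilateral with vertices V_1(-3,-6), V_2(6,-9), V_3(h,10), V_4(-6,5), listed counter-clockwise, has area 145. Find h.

The doubled signed area Σ (x_i y_{i+1} − x_{i+1} y_i) is linear in h.
With h=0 it equals 234; the coefficient of h is 14 (from the two edges through V_3).
So 14·h + 234 = 2·145 = 290 ⇒ h = 4.

4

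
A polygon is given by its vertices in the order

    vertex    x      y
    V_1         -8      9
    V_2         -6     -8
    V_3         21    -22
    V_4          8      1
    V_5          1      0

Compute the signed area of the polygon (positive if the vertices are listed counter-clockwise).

311.5

Σ = (118) + (300) + (197) + (-1) + (9) = 623
Signed area = Σ/2 = 311.5 (positive ⇒ counter-clockwise traversal).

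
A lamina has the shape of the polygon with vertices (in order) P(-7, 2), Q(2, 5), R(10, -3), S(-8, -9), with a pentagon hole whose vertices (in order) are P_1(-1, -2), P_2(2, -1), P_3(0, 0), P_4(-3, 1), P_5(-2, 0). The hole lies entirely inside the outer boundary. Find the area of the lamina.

138.5

Outer boundary:
Apply Gauss's area formula: 2A = Σ (x_i·y_{i+1} − x_{i+1}·y_i), indices taken mod 4.
Cross-terms: -39, -56, -114, -79  ⇒  Σ = -288
Area = |Σ|/2 = 144.
Hole:
Apply the shoelace formula: 2A = Σ (x_i·y_{i+1} − x_{i+1}·y_i), indices taken mod 5.
P_1→P_2: (-1)(-1) − (2)(-2) = 5
P_2→P_3: (2)(0) − (0)(-1) = 0
P_3→P_4: (0)(1) − (-3)(0) = 0
P_4→P_5: (-3)(0) − (-2)(1) = 2
P_5→P_1: (-2)(-2) − (-1)(0) = 4
Σ = 11
Area = |Σ|/2 = 5.5.
Net area = 144 − 5.5 = 138.5.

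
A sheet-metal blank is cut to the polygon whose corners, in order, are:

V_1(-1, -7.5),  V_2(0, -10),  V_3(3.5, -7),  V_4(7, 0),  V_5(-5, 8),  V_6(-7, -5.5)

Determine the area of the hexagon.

140.25

Apply the surveyor's formula: 2A = Σ (x_i·y_{i+1} − x_{i+1}·y_i), indices taken mod 6.
Cross-terms: 10, 35, 49, 56, 83.5, 47  ⇒  Σ = 280.5
Area = |Σ|/2 = 140.25.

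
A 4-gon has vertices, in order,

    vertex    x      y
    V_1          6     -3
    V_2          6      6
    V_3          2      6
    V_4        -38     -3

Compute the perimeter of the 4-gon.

98

|V_1V_2| = √((0)² + (9)²) = √81 = 9
|V_2V_3| = √((-4)² + (0)²) = √16 = 4
|V_3V_4| = √((-40)² + (-9)²) = √1681 = 41
|V_4V_1| = √((44)² + (0)²) = √1936 = 44
Perimeter = 9 + 4 + 41 + 44 = 98.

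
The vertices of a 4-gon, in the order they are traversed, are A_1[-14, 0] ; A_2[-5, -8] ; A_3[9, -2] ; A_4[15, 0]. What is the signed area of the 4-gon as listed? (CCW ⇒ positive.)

Apply Gauss's area formula: 2A = Σ (x_i·y_{i+1} − x_{i+1}·y_i), indices taken mod 4.
Σ = (112) + (82) + (30) + (0) = 224
Signed area = Σ/2 = 112 (positive ⇒ counter-clockwise traversal).

112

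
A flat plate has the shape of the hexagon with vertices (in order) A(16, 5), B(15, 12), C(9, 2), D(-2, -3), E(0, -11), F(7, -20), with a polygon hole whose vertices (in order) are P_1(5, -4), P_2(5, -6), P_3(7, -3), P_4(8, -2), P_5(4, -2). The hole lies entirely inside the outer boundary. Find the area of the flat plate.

Outer boundary:
Cross-terms: 117, -78, -23, 22, 77, 355  ⇒  Σ = 470
Area = |Σ|/2 = 235.
Hole:
Apply the surveyor's formula: 2A = Σ (x_i·y_{i+1} − x_{i+1}·y_i), indices taken mod 5.
Σ = (-10) + (27) + (10) + (-8) + (-6) = 13
Area = |Σ|/2 = 6.5.
Net area = 235 − 6.5 = 228.5.

228.5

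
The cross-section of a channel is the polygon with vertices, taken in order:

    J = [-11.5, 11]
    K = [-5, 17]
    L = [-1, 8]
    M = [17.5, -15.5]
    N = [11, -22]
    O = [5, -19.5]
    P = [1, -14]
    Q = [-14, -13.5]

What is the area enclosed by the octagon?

588.125

Σ = (-140.5) + (-23) + (-124.5) + (-214.5) + (-104.5) + (-50.5) + (-209.5) + (-309.25) = -1176.25
Area = |Σ|/2 = 588.125.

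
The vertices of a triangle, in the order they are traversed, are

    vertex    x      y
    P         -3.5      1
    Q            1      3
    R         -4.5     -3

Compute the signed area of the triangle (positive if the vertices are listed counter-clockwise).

Apply the shoelace (surveyor's) formula: 2A = Σ (x_i·y_{i+1} − x_{i+1}·y_i), indices taken mod 3.
Σ = (-11.5) + (10.5) + (-15) = -16
Signed area = Σ/2 = -8 (negative ⇒ clockwise traversal).

-8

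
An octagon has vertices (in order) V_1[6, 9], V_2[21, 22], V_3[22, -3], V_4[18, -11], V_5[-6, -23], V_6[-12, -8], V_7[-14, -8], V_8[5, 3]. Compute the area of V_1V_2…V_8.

745.5

Σ = (-57) + (-547) + (-188) + (-480) + (-228) + (-16) + (-2) + (27) = -1491
Area = |Σ|/2 = 745.5.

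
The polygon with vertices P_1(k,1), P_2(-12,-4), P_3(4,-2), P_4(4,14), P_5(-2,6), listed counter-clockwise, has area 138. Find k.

The doubled signed area Σ (x_i y_{i+1} − x_{i+1} y_i) is linear in k.
With k=0 it equals 166; the coefficient of k is -10 (from the two edges through P_1).
So -10·k + 166 = 2·138 = 276 ⇒ k = -11.

-11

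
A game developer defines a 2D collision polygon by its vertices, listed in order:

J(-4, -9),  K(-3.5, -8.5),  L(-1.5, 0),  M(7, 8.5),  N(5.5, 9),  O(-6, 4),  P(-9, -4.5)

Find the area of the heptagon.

97.625

Σ = (2.5) + (-12.75) + (-12.75) + (16.25) + (76) + (63) + (63) = 195.25
Area = |Σ|/2 = 97.625.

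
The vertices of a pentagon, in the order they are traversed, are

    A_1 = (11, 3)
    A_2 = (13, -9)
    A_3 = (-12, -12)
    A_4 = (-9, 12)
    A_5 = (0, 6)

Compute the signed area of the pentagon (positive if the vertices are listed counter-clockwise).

-387

A_1→A_2: (11)(-9) − (13)(3) = -138
A_2→A_3: (13)(-12) − (-12)(-9) = -264
A_3→A_4: (-12)(12) − (-9)(-12) = -252
A_4→A_5: (-9)(6) − (0)(12) = -54
A_5→A_1: (0)(3) − (11)(6) = -66
Σ = -774
Signed area = Σ/2 = -387 (negative ⇒ clockwise traversal).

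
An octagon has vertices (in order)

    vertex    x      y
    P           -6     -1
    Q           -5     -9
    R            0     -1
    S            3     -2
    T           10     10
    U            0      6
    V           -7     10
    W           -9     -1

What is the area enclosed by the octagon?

Apply Gauss's area formula: 2A = Σ (x_i·y_{i+1} − x_{i+1}·y_i), indices taken mod 8.
Σ = (49) + (5) + (3) + (50) + (60) + (42) + (97) + (3) = 309
Area = |Σ|/2 = 154.5.

154.5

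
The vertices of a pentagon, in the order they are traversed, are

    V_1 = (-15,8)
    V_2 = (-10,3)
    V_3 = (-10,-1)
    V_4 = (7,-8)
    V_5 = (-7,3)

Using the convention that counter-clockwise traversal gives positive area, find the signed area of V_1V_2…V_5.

58

Apply the shoelace (surveyor's) formula: 2A = Σ (x_i·y_{i+1} − x_{i+1}·y_i), indices taken mod 5.
Σ = (35) + (40) + (87) + (-35) + (-11) = 116
Signed area = Σ/2 = 58 (positive ⇒ counter-clockwise traversal).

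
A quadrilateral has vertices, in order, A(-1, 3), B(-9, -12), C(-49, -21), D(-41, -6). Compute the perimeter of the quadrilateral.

116

|AB| = √((-8)² + (-15)²) = √289 = 17
|BC| = √((-40)² + (-9)²) = √1681 = 41
|CD| = √((8)² + (15)²) = √289 = 17
|DA| = √((40)² + (9)²) = √1681 = 41
Perimeter = 17 + 41 + 17 + 41 = 116.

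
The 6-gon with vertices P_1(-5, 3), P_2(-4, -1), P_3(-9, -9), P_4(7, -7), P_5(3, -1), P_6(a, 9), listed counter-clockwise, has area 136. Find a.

4

The doubled signed area Σ (x_i y_{i+1} − x_{i+1} y_i) is linear in a.
With a=0 it equals 256; the coefficient of a is 4 (from the two edges through P_6).
So 4·a + 256 = 2·136 = 272 ⇒ a = 4.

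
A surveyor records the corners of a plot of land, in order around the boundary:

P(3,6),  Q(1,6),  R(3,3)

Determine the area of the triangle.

Σ = (12) + (-15) + (9) = 6
Area = |Σ|/2 = 3.

3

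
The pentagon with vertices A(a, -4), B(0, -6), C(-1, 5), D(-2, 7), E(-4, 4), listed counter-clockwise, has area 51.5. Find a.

The doubled signed area Σ (x_i y_{i+1} − x_{i+1} y_i) is linear in a.
With a=0 it equals 33; the coefficient of a is -10 (from the two edges through A).
So -10·a + 33 = 2·51.5 = 103 ⇒ a = -7.

-7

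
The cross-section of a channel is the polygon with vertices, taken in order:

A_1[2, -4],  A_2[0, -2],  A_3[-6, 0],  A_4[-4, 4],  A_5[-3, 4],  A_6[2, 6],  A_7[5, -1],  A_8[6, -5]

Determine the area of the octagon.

67.5

Apply the surveyor's formula: 2A = Σ (x_i·y_{i+1} − x_{i+1}·y_i), indices taken mod 8.
A_1→A_2: (2)(-2) − (0)(-4) = -4
A_2→A_3: (0)(0) − (-6)(-2) = -12
A_3→A_4: (-6)(4) − (-4)(0) = -24
A_4→A_5: (-4)(4) − (-3)(4) = -4
A_5→A_6: (-3)(6) − (2)(4) = -26
A_6→A_7: (2)(-1) − (5)(6) = -32
A_7→A_8: (5)(-5) − (6)(-1) = -19
A_8→A_1: (6)(-4) − (2)(-5) = -14
Σ = -135
Area = |Σ|/2 = 67.5.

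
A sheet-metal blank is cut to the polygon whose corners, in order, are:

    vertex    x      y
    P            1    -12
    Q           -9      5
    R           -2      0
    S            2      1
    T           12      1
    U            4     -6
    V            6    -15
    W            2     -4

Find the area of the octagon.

Apply the shoelace formula: 2A = Σ (x_i·y_{i+1} − x_{i+1}·y_i), indices taken mod 8.
Σ = (-103) + (10) + (-2) + (-10) + (-76) + (-24) + (6) + (-20) = -219
Area = |Σ|/2 = 109.5.

109.5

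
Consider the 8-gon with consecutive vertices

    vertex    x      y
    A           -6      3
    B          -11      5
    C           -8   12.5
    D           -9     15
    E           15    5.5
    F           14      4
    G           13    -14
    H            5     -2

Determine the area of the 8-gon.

297.25

Apply the shoelace formula: 2A = Σ (x_i·y_{i+1} − x_{i+1}·y_i), indices taken mod 8.
A→B: (-6)(5) − (-11)(3) = 3
B→C: (-11)(12.5) − (-8)(5) = -97.5
C→D: (-8)(15) − (-9)(12.5) = -7.5
D→E: (-9)(5.5) − (15)(15) = -274.5
E→F: (15)(4) − (14)(5.5) = -17
F→G: (14)(-14) − (13)(4) = -248
G→H: (13)(-2) − (5)(-14) = 44
H→A: (5)(3) − (-6)(-2) = 3
Σ = -594.5
Area = |Σ|/2 = 297.25.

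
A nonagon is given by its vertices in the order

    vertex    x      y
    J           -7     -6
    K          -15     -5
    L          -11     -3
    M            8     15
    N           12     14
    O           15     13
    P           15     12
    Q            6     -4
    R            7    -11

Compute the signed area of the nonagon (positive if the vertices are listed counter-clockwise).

-316

Σ = (-55) + (-10) + (-141) + (-68) + (-54) + (-15) + (-132) + (-38) + (-119) = -632
Signed area = Σ/2 = -316 (negative ⇒ clockwise traversal).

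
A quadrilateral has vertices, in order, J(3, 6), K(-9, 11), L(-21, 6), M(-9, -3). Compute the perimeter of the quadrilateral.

56

|JK| = √((-12)² + (5)²) = √169 = 13
|KL| = √((-12)² + (-5)²) = √169 = 13
|LM| = √((12)² + (-9)²) = √225 = 15
|MJ| = √((12)² + (9)²) = √225 = 15
Perimeter = 13 + 13 + 15 + 15 = 56.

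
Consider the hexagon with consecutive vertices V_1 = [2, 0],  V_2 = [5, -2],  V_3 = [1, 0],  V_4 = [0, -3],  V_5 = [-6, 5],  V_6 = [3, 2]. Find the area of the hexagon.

27

Apply the shoelace (surveyor's) formula: 2A = Σ (x_i·y_{i+1} − x_{i+1}·y_i), indices taken mod 6.
Σ = (-4) + (2) + (-3) + (-18) + (-27) + (-4) = -54
Area = |Σ|/2 = 27.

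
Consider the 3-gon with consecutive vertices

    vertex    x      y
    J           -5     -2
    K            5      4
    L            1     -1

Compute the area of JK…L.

13

Cross-terms: -10, -9, -7  ⇒  Σ = -26
Area = |Σ|/2 = 13.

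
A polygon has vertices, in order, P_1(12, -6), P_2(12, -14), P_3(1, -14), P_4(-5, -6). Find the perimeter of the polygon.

46

|P_1P_2| = √((0)² + (-8)²) = √64 = 8
|P_2P_3| = √((-11)² + (0)²) = √121 = 11
|P_3P_4| = √((-6)² + (8)²) = √100 = 10
|P_4P_1| = √((17)² + (0)²) = √289 = 17
Perimeter = 8 + 11 + 10 + 17 = 46.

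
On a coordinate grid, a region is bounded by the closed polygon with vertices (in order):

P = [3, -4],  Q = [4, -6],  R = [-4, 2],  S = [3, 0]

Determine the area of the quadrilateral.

18

Cross-terms: -2, -16, -6, -12  ⇒  Σ = -36
Area = |Σ|/2 = 18.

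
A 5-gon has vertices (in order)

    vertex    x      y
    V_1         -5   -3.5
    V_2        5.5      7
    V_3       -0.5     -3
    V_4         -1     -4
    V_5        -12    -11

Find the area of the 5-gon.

Apply Gauss's area formula: 2A = Σ (x_i·y_{i+1} − x_{i+1}·y_i), indices taken mod 5.
Σ = (-15.75) + (-13) + (-1) + (-37) + (-13) = -79.75
Area = |Σ|/2 = 39.875.

39.875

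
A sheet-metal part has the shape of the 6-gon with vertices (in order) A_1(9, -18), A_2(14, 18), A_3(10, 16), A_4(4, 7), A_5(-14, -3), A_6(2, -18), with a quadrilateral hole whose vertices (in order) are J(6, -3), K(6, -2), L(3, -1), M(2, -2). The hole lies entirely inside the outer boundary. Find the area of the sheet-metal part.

463

Outer boundary:
Apply the shoelace (surveyor's) formula: 2A = Σ (x_i·y_{i+1} − x_{i+1}·y_i), indices taken mod 6.
Σ = (414) + (44) + (6) + (86) + (258) + (126) = 934
Area = |Σ|/2 = 467.
Hole:
Apply the shoelace (surveyor's) formula: 2A = Σ (x_i·y_{i+1} − x_{i+1}·y_i), indices taken mod 4.
Cross-terms: 6, 0, -4, 6  ⇒  Σ = 8
Area = |Σ|/2 = 4.
Net area = 467 − 4 = 463.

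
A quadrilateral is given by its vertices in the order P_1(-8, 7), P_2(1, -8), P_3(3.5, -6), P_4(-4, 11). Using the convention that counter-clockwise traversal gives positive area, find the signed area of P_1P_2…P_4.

76.75

Apply the surveyor's formula: 2A = Σ (x_i·y_{i+1} − x_{i+1}·y_i), indices taken mod 4.
Σ = (57) + (22) + (14.5) + (60) = 153.5
Signed area = Σ/2 = 76.75 (positive ⇒ counter-clockwise traversal).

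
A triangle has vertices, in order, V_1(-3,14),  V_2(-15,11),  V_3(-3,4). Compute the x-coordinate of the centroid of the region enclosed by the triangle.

Apply the shoelace (surveyor's) formula. First the cross-terms c_i = x_i·y_{i+1} − x_{i+1}·y_i:
  177, -27, -30  ⇒  2A = 120, A = 60.
Then Σ (x_i + x_{i+1})·c_i = -2520, so x̄ = -2520 / (6·60) = -7.

-7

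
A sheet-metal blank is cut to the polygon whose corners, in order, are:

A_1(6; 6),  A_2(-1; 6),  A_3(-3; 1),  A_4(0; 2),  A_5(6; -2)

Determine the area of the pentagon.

Apply the shoelace formula: 2A = Σ (x_i·y_{i+1} − x_{i+1}·y_i), indices taken mod 5.
A_1→A_2: (6)(6) − (-1)(6) = 42
A_2→A_3: (-1)(1) − (-3)(6) = 17
A_3→A_4: (-3)(2) − (0)(1) = -6
A_4→A_5: (0)(-2) − (6)(2) = -12
A_5→A_1: (6)(6) − (6)(-2) = 48
Σ = 89
Area = |Σ|/2 = 44.5.

44.5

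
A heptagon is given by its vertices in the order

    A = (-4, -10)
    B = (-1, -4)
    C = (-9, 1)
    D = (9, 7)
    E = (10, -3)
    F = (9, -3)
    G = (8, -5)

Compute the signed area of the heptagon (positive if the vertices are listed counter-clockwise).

Apply Gauss's area formula: 2A = Σ (x_i·y_{i+1} − x_{i+1}·y_i), indices taken mod 7.
Σ = (6) + (-37) + (-72) + (-97) + (-3) + (-21) + (-100) = -324
Signed area = Σ/2 = -162 (negative ⇒ clockwise traversal).

-162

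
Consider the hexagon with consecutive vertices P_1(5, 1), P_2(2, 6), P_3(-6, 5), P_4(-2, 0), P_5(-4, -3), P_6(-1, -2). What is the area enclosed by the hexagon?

52

Apply the shoelace (surveyor's) formula: 2A = Σ (x_i·y_{i+1} − x_{i+1}·y_i), indices taken mod 6.
Cross-terms: 28, 46, 10, 6, 5, 9  ⇒  Σ = 104
Area = |Σ|/2 = 52.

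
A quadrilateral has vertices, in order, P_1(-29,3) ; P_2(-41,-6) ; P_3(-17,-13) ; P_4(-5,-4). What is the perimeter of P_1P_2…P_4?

|P_1P_2| = √((-12)² + (-9)²) = √225 = 15
|P_2P_3| = √((24)² + (-7)²) = √625 = 25
|P_3P_4| = √((12)² + (9)²) = √225 = 15
|P_4P_1| = √((-24)² + (7)²) = √625 = 25
Perimeter = 15 + 25 + 15 + 25 = 80.

80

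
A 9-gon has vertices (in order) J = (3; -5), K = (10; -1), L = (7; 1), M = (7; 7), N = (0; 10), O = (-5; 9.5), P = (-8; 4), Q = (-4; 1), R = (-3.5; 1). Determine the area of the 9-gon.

Apply the surveyor's formula: 2A = Σ (x_i·y_{i+1} − x_{i+1}·y_i), indices taken mod 9.
Cross-terms: 47, 17, 42, 70, 50, 56, 8, -0.5, 14.5  ⇒  Σ = 304
Area = |Σ|/2 = 152.

152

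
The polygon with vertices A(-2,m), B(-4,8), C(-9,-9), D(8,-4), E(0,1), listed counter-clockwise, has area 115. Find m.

5

Write out the shoelace sum; only the two edges meeting at A involve m:
2·Area = [(0·m − (-2)·1) + ((-2)·8 − (-4)·m)] + 224
       = 4·m + 210 = 230
⇒ m = 5.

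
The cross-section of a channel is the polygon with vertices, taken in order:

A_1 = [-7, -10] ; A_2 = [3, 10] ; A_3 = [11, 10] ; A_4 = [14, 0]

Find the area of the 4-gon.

Cross-terms: -40, -80, -140, -140  ⇒  Σ = -400
Area = |Σ|/2 = 200.

200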